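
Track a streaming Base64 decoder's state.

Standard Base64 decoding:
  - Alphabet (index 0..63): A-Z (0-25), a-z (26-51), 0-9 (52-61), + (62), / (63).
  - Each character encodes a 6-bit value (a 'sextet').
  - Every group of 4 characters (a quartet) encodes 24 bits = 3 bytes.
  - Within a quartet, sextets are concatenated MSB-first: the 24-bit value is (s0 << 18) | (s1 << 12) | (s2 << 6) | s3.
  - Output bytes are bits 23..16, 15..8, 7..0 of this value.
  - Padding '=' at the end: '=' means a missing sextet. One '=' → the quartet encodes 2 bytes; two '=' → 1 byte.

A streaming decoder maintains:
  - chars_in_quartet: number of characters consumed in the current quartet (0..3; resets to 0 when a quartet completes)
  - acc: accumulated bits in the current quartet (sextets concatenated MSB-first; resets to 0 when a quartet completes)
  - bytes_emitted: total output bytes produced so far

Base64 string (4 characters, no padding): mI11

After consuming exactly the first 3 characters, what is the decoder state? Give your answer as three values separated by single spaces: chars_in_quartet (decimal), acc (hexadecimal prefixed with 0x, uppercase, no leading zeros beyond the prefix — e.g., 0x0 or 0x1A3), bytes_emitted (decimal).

Answer: 3 0x26235 0

Derivation:
After char 0 ('m'=38): chars_in_quartet=1 acc=0x26 bytes_emitted=0
After char 1 ('I'=8): chars_in_quartet=2 acc=0x988 bytes_emitted=0
After char 2 ('1'=53): chars_in_quartet=3 acc=0x26235 bytes_emitted=0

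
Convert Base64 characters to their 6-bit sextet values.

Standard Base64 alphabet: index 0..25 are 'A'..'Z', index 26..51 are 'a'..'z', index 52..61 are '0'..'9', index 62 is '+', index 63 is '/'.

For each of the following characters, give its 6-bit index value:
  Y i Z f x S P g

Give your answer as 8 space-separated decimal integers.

'Y': A..Z range, ord('Y') − ord('A') = 24
'i': a..z range, 26 + ord('i') − ord('a') = 34
'Z': A..Z range, ord('Z') − ord('A') = 25
'f': a..z range, 26 + ord('f') − ord('a') = 31
'x': a..z range, 26 + ord('x') − ord('a') = 49
'S': A..Z range, ord('S') − ord('A') = 18
'P': A..Z range, ord('P') − ord('A') = 15
'g': a..z range, 26 + ord('g') − ord('a') = 32

Answer: 24 34 25 31 49 18 15 32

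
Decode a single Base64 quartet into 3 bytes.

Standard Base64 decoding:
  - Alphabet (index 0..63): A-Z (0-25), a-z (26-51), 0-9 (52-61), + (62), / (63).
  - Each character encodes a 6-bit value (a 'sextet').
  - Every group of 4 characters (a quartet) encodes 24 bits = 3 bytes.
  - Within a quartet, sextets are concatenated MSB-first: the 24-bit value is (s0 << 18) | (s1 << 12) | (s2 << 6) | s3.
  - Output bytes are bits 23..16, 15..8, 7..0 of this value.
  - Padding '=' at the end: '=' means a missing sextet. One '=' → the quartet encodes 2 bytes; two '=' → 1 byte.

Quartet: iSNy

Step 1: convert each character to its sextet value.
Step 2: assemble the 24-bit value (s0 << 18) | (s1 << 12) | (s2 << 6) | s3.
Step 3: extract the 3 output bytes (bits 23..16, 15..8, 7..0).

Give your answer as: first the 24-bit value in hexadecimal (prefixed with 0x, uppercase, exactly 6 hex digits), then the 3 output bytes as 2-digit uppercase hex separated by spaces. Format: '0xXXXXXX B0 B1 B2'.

Answer: 0x892372 89 23 72

Derivation:
Sextets: i=34, S=18, N=13, y=50
24-bit: (34<<18) | (18<<12) | (13<<6) | 50
      = 0x880000 | 0x012000 | 0x000340 | 0x000032
      = 0x892372
Bytes: (v>>16)&0xFF=89, (v>>8)&0xFF=23, v&0xFF=72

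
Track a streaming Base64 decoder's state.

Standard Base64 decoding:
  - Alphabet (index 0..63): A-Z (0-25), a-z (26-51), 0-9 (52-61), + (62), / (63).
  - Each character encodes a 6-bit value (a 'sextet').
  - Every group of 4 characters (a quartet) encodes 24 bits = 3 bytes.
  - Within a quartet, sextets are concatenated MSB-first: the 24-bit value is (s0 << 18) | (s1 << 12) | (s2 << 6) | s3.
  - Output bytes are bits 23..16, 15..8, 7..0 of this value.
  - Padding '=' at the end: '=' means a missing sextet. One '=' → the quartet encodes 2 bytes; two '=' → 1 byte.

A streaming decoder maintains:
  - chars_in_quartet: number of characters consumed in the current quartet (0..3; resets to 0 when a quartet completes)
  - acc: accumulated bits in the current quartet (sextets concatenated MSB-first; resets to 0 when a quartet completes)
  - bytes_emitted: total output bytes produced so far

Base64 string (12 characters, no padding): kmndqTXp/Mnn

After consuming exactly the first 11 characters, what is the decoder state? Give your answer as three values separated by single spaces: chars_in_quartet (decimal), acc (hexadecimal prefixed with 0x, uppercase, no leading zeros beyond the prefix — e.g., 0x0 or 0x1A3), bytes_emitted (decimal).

Answer: 3 0x3F327 6

Derivation:
After char 0 ('k'=36): chars_in_quartet=1 acc=0x24 bytes_emitted=0
After char 1 ('m'=38): chars_in_quartet=2 acc=0x926 bytes_emitted=0
After char 2 ('n'=39): chars_in_quartet=3 acc=0x249A7 bytes_emitted=0
After char 3 ('d'=29): chars_in_quartet=4 acc=0x9269DD -> emit 92 69 DD, reset; bytes_emitted=3
After char 4 ('q'=42): chars_in_quartet=1 acc=0x2A bytes_emitted=3
After char 5 ('T'=19): chars_in_quartet=2 acc=0xA93 bytes_emitted=3
After char 6 ('X'=23): chars_in_quartet=3 acc=0x2A4D7 bytes_emitted=3
After char 7 ('p'=41): chars_in_quartet=4 acc=0xA935E9 -> emit A9 35 E9, reset; bytes_emitted=6
After char 8 ('/'=63): chars_in_quartet=1 acc=0x3F bytes_emitted=6
After char 9 ('M'=12): chars_in_quartet=2 acc=0xFCC bytes_emitted=6
After char 10 ('n'=39): chars_in_quartet=3 acc=0x3F327 bytes_emitted=6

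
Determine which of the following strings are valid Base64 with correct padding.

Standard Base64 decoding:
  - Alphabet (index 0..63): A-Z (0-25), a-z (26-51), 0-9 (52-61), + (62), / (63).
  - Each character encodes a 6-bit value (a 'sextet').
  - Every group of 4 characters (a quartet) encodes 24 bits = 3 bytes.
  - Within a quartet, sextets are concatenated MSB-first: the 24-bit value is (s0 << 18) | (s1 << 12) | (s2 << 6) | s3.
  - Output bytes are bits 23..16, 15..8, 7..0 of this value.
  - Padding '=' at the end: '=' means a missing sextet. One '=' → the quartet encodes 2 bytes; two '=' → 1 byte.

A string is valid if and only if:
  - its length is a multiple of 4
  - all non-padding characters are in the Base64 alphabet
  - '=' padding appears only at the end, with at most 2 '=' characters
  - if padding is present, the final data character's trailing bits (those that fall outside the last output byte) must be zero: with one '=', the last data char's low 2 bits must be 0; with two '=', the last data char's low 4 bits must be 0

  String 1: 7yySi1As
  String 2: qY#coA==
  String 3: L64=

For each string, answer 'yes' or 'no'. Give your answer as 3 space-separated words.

String 1: '7yySi1As' → valid
String 2: 'qY#coA==' → invalid (bad char(s): ['#'])
String 3: 'L64=' → valid

Answer: yes no yes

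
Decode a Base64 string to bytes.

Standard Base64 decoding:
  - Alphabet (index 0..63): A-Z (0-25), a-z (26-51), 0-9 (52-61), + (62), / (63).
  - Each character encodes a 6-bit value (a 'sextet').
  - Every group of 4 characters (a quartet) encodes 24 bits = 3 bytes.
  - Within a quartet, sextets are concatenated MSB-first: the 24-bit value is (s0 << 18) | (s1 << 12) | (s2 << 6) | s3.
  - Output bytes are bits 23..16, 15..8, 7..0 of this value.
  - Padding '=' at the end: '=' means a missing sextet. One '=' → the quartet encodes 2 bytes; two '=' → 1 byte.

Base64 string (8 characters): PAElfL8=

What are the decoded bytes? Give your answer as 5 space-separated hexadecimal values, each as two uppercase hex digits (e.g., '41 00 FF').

After char 0 ('P'=15): chars_in_quartet=1 acc=0xF bytes_emitted=0
After char 1 ('A'=0): chars_in_quartet=2 acc=0x3C0 bytes_emitted=0
After char 2 ('E'=4): chars_in_quartet=3 acc=0xF004 bytes_emitted=0
After char 3 ('l'=37): chars_in_quartet=4 acc=0x3C0125 -> emit 3C 01 25, reset; bytes_emitted=3
After char 4 ('f'=31): chars_in_quartet=1 acc=0x1F bytes_emitted=3
After char 5 ('L'=11): chars_in_quartet=2 acc=0x7CB bytes_emitted=3
After char 6 ('8'=60): chars_in_quartet=3 acc=0x1F2FC bytes_emitted=3
Padding '=': partial quartet acc=0x1F2FC -> emit 7C BF; bytes_emitted=5

Answer: 3C 01 25 7C BF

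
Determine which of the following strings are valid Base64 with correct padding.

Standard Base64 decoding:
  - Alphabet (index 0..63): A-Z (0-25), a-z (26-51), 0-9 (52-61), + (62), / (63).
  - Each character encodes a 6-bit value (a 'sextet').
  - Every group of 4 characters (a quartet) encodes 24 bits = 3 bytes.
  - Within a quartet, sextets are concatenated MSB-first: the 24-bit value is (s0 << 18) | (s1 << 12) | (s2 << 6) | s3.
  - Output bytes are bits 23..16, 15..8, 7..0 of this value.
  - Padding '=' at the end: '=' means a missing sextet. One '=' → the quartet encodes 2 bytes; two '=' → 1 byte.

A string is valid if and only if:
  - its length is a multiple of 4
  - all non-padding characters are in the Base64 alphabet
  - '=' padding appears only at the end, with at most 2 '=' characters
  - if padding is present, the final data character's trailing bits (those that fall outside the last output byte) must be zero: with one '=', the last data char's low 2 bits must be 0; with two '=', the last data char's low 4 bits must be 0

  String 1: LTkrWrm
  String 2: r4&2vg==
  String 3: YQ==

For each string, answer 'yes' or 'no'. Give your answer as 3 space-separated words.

Answer: no no yes

Derivation:
String 1: 'LTkrWrm' → invalid (len=7 not mult of 4)
String 2: 'r4&2vg==' → invalid (bad char(s): ['&'])
String 3: 'YQ==' → valid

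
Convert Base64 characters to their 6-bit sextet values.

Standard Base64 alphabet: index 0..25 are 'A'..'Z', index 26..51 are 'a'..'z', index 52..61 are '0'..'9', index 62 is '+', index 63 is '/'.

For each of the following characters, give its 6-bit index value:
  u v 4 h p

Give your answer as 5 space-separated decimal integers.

Answer: 46 47 56 33 41

Derivation:
'u': a..z range, 26 + ord('u') − ord('a') = 46
'v': a..z range, 26 + ord('v') − ord('a') = 47
'4': 0..9 range, 52 + ord('4') − ord('0') = 56
'h': a..z range, 26 + ord('h') − ord('a') = 33
'p': a..z range, 26 + ord('p') − ord('a') = 41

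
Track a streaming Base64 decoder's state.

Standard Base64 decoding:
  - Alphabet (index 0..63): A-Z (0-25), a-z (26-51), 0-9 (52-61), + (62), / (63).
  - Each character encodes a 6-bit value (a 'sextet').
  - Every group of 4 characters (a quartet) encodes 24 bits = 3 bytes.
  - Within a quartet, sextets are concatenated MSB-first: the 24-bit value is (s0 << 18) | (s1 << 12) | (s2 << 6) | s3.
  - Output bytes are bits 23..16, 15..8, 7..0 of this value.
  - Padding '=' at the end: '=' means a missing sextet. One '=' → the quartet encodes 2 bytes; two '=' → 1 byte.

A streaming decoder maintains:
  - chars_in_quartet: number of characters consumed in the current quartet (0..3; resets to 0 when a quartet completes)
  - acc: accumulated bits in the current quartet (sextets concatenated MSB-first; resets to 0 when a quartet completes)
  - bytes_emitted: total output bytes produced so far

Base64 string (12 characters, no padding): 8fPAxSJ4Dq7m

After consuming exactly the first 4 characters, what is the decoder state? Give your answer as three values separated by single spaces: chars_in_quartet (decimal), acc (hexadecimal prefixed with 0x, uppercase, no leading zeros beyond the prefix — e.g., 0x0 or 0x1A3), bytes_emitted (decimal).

After char 0 ('8'=60): chars_in_quartet=1 acc=0x3C bytes_emitted=0
After char 1 ('f'=31): chars_in_quartet=2 acc=0xF1F bytes_emitted=0
After char 2 ('P'=15): chars_in_quartet=3 acc=0x3C7CF bytes_emitted=0
After char 3 ('A'=0): chars_in_quartet=4 acc=0xF1F3C0 -> emit F1 F3 C0, reset; bytes_emitted=3

Answer: 0 0x0 3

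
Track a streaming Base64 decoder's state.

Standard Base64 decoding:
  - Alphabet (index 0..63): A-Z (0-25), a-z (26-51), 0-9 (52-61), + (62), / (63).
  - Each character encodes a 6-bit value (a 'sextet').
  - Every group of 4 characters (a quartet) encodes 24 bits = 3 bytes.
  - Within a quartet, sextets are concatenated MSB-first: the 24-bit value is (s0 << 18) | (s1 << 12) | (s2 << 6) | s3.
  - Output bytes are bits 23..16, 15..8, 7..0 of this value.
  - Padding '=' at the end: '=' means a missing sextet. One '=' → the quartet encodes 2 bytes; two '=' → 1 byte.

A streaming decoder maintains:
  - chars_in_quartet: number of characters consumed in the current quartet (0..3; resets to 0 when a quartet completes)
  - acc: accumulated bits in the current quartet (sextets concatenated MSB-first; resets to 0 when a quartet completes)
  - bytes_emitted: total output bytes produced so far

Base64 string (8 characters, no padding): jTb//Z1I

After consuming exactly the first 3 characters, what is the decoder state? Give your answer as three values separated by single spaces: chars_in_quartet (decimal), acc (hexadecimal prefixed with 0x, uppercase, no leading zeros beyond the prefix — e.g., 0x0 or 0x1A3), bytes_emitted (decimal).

After char 0 ('j'=35): chars_in_quartet=1 acc=0x23 bytes_emitted=0
After char 1 ('T'=19): chars_in_quartet=2 acc=0x8D3 bytes_emitted=0
After char 2 ('b'=27): chars_in_quartet=3 acc=0x234DB bytes_emitted=0

Answer: 3 0x234DB 0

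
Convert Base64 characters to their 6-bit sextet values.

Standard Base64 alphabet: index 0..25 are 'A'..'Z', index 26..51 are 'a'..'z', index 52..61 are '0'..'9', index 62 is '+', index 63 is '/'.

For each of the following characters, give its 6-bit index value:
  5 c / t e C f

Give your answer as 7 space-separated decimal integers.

'5': 0..9 range, 52 + ord('5') − ord('0') = 57
'c': a..z range, 26 + ord('c') − ord('a') = 28
'/': index 63
't': a..z range, 26 + ord('t') − ord('a') = 45
'e': a..z range, 26 + ord('e') − ord('a') = 30
'C': A..Z range, ord('C') − ord('A') = 2
'f': a..z range, 26 + ord('f') − ord('a') = 31

Answer: 57 28 63 45 30 2 31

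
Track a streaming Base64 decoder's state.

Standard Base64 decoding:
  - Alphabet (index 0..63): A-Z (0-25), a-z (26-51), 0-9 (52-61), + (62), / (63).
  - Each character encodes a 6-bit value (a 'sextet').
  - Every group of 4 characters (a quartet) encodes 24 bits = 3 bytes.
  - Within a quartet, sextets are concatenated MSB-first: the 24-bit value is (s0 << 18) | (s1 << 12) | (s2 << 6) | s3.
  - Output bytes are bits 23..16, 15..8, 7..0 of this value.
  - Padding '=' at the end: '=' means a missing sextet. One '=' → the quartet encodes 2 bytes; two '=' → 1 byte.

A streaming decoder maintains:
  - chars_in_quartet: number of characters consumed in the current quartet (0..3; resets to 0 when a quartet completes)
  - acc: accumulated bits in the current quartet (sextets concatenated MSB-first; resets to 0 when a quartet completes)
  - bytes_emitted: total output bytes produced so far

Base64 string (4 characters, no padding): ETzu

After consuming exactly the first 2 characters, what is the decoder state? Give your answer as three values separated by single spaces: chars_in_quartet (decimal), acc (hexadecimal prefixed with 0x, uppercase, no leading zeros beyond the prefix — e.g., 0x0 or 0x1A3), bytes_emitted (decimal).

After char 0 ('E'=4): chars_in_quartet=1 acc=0x4 bytes_emitted=0
After char 1 ('T'=19): chars_in_quartet=2 acc=0x113 bytes_emitted=0

Answer: 2 0x113 0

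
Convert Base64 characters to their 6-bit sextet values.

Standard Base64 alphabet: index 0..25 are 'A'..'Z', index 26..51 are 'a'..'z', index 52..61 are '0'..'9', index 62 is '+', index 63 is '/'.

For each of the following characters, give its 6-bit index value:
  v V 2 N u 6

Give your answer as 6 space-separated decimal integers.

'v': a..z range, 26 + ord('v') − ord('a') = 47
'V': A..Z range, ord('V') − ord('A') = 21
'2': 0..9 range, 52 + ord('2') − ord('0') = 54
'N': A..Z range, ord('N') − ord('A') = 13
'u': a..z range, 26 + ord('u') − ord('a') = 46
'6': 0..9 range, 52 + ord('6') − ord('0') = 58

Answer: 47 21 54 13 46 58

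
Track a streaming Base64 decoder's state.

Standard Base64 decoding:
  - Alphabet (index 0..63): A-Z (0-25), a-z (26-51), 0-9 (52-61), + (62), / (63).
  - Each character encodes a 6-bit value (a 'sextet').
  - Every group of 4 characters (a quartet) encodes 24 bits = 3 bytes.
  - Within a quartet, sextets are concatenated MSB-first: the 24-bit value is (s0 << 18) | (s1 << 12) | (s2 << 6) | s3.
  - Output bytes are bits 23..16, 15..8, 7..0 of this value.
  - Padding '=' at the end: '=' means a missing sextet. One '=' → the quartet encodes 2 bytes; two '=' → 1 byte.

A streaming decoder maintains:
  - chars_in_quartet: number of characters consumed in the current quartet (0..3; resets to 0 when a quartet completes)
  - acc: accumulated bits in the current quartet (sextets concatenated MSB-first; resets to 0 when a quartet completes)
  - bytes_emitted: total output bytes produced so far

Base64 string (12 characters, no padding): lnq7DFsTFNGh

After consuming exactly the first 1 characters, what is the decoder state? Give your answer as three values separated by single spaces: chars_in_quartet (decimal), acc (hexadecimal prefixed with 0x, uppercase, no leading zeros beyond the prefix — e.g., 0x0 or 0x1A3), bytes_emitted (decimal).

After char 0 ('l'=37): chars_in_quartet=1 acc=0x25 bytes_emitted=0

Answer: 1 0x25 0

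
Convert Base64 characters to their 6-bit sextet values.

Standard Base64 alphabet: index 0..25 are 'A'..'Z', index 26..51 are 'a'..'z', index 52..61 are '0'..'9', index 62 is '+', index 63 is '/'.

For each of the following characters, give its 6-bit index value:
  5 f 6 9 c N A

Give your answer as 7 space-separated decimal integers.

Answer: 57 31 58 61 28 13 0

Derivation:
'5': 0..9 range, 52 + ord('5') − ord('0') = 57
'f': a..z range, 26 + ord('f') − ord('a') = 31
'6': 0..9 range, 52 + ord('6') − ord('0') = 58
'9': 0..9 range, 52 + ord('9') − ord('0') = 61
'c': a..z range, 26 + ord('c') − ord('a') = 28
'N': A..Z range, ord('N') − ord('A') = 13
'A': A..Z range, ord('A') − ord('A') = 0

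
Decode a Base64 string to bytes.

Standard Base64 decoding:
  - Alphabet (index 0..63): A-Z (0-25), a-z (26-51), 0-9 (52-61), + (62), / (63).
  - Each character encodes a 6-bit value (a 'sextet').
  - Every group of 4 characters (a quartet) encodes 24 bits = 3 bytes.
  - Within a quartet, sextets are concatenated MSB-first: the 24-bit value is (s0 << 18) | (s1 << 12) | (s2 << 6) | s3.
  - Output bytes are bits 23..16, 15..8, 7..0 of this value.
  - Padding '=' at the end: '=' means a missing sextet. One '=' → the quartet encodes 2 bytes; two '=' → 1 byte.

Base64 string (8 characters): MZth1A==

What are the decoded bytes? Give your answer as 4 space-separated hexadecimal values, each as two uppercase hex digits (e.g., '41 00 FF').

Answer: 31 9B 61 D4

Derivation:
After char 0 ('M'=12): chars_in_quartet=1 acc=0xC bytes_emitted=0
After char 1 ('Z'=25): chars_in_quartet=2 acc=0x319 bytes_emitted=0
After char 2 ('t'=45): chars_in_quartet=3 acc=0xC66D bytes_emitted=0
After char 3 ('h'=33): chars_in_quartet=4 acc=0x319B61 -> emit 31 9B 61, reset; bytes_emitted=3
After char 4 ('1'=53): chars_in_quartet=1 acc=0x35 bytes_emitted=3
After char 5 ('A'=0): chars_in_quartet=2 acc=0xD40 bytes_emitted=3
Padding '==': partial quartet acc=0xD40 -> emit D4; bytes_emitted=4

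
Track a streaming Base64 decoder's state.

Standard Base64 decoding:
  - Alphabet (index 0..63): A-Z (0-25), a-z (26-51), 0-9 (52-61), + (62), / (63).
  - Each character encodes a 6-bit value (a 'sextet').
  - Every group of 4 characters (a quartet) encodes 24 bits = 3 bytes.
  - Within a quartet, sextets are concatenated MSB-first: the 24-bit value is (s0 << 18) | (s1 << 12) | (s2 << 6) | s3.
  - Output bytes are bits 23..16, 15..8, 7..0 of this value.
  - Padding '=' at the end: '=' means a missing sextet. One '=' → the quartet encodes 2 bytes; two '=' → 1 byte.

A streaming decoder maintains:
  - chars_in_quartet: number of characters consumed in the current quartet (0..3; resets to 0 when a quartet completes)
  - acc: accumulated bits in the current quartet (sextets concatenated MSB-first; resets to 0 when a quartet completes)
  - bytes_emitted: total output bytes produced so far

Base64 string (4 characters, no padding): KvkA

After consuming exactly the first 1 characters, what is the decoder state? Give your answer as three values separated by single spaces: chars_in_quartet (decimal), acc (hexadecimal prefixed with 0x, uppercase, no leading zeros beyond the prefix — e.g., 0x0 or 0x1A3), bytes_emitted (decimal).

After char 0 ('K'=10): chars_in_quartet=1 acc=0xA bytes_emitted=0

Answer: 1 0xA 0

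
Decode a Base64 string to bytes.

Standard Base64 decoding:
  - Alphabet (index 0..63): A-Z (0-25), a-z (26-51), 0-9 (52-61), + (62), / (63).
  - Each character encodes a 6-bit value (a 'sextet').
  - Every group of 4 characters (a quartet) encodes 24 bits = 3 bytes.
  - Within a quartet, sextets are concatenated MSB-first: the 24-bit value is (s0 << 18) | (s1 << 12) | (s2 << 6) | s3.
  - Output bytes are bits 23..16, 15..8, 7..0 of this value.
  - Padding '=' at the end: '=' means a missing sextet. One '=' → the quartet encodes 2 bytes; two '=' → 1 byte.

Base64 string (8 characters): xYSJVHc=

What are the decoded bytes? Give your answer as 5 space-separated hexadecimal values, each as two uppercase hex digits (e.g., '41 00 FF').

After char 0 ('x'=49): chars_in_quartet=1 acc=0x31 bytes_emitted=0
After char 1 ('Y'=24): chars_in_quartet=2 acc=0xC58 bytes_emitted=0
After char 2 ('S'=18): chars_in_quartet=3 acc=0x31612 bytes_emitted=0
After char 3 ('J'=9): chars_in_quartet=4 acc=0xC58489 -> emit C5 84 89, reset; bytes_emitted=3
After char 4 ('V'=21): chars_in_quartet=1 acc=0x15 bytes_emitted=3
After char 5 ('H'=7): chars_in_quartet=2 acc=0x547 bytes_emitted=3
After char 6 ('c'=28): chars_in_quartet=3 acc=0x151DC bytes_emitted=3
Padding '=': partial quartet acc=0x151DC -> emit 54 77; bytes_emitted=5

Answer: C5 84 89 54 77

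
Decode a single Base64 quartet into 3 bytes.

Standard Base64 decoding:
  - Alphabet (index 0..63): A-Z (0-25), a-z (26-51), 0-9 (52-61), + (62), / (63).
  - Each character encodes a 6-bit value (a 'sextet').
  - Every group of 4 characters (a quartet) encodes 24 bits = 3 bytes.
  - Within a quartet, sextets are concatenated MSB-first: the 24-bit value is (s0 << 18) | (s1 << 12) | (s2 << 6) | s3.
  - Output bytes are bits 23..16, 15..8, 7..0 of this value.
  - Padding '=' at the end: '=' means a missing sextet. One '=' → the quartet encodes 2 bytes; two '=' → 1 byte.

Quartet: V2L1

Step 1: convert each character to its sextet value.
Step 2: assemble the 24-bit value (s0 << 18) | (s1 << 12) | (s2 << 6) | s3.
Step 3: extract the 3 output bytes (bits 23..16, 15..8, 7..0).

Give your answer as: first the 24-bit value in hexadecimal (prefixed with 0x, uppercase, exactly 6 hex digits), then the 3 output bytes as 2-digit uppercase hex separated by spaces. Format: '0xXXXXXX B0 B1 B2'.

Answer: 0x5762F5 57 62 F5

Derivation:
Sextets: V=21, 2=54, L=11, 1=53
24-bit: (21<<18) | (54<<12) | (11<<6) | 53
      = 0x540000 | 0x036000 | 0x0002C0 | 0x000035
      = 0x5762F5
Bytes: (v>>16)&0xFF=57, (v>>8)&0xFF=62, v&0xFF=F5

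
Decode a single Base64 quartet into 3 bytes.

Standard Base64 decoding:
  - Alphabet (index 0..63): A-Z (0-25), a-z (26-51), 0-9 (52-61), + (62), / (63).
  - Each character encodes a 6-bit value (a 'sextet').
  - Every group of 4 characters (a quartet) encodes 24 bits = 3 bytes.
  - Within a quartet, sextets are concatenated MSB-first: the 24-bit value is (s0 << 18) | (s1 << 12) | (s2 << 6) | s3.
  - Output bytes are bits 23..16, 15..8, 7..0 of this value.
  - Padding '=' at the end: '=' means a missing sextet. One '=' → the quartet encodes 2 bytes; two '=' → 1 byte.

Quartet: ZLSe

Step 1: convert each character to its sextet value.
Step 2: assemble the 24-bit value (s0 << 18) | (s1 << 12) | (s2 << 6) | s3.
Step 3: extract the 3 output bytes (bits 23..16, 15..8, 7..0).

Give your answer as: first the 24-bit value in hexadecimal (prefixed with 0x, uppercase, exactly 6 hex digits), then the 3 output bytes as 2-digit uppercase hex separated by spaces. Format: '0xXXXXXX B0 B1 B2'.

Answer: 0x64B49E 64 B4 9E

Derivation:
Sextets: Z=25, L=11, S=18, e=30
24-bit: (25<<18) | (11<<12) | (18<<6) | 30
      = 0x640000 | 0x00B000 | 0x000480 | 0x00001E
      = 0x64B49E
Bytes: (v>>16)&0xFF=64, (v>>8)&0xFF=B4, v&0xFF=9E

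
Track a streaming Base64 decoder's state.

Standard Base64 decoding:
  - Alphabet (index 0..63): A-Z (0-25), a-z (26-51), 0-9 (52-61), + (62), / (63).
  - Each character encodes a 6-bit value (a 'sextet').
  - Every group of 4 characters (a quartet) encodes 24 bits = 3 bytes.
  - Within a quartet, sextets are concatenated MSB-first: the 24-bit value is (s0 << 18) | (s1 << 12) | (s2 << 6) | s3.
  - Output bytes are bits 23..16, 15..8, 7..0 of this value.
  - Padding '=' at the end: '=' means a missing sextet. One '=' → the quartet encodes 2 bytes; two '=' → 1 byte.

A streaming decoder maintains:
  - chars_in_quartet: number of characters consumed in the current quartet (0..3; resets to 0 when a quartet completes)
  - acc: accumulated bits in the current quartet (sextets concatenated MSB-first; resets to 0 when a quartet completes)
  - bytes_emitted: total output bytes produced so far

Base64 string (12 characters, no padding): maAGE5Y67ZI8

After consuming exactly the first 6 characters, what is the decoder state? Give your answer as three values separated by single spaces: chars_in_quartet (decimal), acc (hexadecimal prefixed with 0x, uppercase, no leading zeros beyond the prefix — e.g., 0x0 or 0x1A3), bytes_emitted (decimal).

After char 0 ('m'=38): chars_in_quartet=1 acc=0x26 bytes_emitted=0
After char 1 ('a'=26): chars_in_quartet=2 acc=0x99A bytes_emitted=0
After char 2 ('A'=0): chars_in_quartet=3 acc=0x26680 bytes_emitted=0
After char 3 ('G'=6): chars_in_quartet=4 acc=0x99A006 -> emit 99 A0 06, reset; bytes_emitted=3
After char 4 ('E'=4): chars_in_quartet=1 acc=0x4 bytes_emitted=3
After char 5 ('5'=57): chars_in_quartet=2 acc=0x139 bytes_emitted=3

Answer: 2 0x139 3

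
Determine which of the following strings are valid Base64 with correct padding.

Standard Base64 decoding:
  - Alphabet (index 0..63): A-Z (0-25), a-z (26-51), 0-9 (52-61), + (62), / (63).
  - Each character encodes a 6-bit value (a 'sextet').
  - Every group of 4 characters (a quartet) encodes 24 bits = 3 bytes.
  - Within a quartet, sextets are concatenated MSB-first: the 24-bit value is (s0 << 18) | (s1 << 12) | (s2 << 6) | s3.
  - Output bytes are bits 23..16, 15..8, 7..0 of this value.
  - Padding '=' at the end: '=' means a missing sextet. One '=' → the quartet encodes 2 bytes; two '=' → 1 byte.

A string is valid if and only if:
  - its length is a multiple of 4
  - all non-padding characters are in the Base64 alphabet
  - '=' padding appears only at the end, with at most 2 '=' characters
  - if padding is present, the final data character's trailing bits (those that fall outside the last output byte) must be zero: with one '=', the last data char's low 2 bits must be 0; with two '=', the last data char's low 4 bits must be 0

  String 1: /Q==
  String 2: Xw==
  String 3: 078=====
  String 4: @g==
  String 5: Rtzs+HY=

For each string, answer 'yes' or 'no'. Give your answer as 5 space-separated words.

String 1: '/Q==' → valid
String 2: 'Xw==' → valid
String 3: '078=====' → invalid (5 pad chars (max 2))
String 4: '@g==' → invalid (bad char(s): ['@'])
String 5: 'Rtzs+HY=' → valid

Answer: yes yes no no yes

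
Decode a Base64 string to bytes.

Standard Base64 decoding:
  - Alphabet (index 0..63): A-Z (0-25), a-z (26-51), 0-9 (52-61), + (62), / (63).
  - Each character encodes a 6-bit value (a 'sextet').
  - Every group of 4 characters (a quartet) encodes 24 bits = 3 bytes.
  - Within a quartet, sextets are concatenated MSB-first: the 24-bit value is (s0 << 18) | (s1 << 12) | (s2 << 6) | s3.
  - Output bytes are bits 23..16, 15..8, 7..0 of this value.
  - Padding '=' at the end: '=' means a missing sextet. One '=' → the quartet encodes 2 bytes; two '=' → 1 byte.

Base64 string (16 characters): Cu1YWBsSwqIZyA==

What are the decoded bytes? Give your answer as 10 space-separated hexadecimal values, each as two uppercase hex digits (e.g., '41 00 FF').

Answer: 0A ED 58 58 1B 12 C2 A2 19 C8

Derivation:
After char 0 ('C'=2): chars_in_quartet=1 acc=0x2 bytes_emitted=0
After char 1 ('u'=46): chars_in_quartet=2 acc=0xAE bytes_emitted=0
After char 2 ('1'=53): chars_in_quartet=3 acc=0x2BB5 bytes_emitted=0
After char 3 ('Y'=24): chars_in_quartet=4 acc=0xAED58 -> emit 0A ED 58, reset; bytes_emitted=3
After char 4 ('W'=22): chars_in_quartet=1 acc=0x16 bytes_emitted=3
After char 5 ('B'=1): chars_in_quartet=2 acc=0x581 bytes_emitted=3
After char 6 ('s'=44): chars_in_quartet=3 acc=0x1606C bytes_emitted=3
After char 7 ('S'=18): chars_in_quartet=4 acc=0x581B12 -> emit 58 1B 12, reset; bytes_emitted=6
After char 8 ('w'=48): chars_in_quartet=1 acc=0x30 bytes_emitted=6
After char 9 ('q'=42): chars_in_quartet=2 acc=0xC2A bytes_emitted=6
After char 10 ('I'=8): chars_in_quartet=3 acc=0x30A88 bytes_emitted=6
After char 11 ('Z'=25): chars_in_quartet=4 acc=0xC2A219 -> emit C2 A2 19, reset; bytes_emitted=9
After char 12 ('y'=50): chars_in_quartet=1 acc=0x32 bytes_emitted=9
After char 13 ('A'=0): chars_in_quartet=2 acc=0xC80 bytes_emitted=9
Padding '==': partial quartet acc=0xC80 -> emit C8; bytes_emitted=10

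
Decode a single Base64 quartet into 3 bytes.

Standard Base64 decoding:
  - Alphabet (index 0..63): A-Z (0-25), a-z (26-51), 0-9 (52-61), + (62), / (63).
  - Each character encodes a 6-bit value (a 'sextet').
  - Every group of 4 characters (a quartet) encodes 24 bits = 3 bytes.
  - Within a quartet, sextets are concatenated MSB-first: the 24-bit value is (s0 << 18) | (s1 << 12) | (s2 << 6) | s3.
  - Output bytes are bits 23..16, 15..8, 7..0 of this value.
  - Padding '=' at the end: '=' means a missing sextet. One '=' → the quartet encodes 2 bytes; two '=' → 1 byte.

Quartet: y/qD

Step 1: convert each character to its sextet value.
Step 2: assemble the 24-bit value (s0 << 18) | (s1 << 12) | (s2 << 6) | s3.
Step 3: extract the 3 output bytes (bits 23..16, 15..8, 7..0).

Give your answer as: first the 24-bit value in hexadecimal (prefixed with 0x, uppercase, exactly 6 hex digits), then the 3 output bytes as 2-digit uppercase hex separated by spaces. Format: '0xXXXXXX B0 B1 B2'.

Sextets: y=50, /=63, q=42, D=3
24-bit: (50<<18) | (63<<12) | (42<<6) | 3
      = 0xC80000 | 0x03F000 | 0x000A80 | 0x000003
      = 0xCBFA83
Bytes: (v>>16)&0xFF=CB, (v>>8)&0xFF=FA, v&0xFF=83

Answer: 0xCBFA83 CB FA 83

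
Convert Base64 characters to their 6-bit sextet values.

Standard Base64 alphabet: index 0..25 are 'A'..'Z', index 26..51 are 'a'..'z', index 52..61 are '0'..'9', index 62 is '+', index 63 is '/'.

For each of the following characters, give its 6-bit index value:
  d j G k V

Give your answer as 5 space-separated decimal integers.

Answer: 29 35 6 36 21

Derivation:
'd': a..z range, 26 + ord('d') − ord('a') = 29
'j': a..z range, 26 + ord('j') − ord('a') = 35
'G': A..Z range, ord('G') − ord('A') = 6
'k': a..z range, 26 + ord('k') − ord('a') = 36
'V': A..Z range, ord('V') − ord('A') = 21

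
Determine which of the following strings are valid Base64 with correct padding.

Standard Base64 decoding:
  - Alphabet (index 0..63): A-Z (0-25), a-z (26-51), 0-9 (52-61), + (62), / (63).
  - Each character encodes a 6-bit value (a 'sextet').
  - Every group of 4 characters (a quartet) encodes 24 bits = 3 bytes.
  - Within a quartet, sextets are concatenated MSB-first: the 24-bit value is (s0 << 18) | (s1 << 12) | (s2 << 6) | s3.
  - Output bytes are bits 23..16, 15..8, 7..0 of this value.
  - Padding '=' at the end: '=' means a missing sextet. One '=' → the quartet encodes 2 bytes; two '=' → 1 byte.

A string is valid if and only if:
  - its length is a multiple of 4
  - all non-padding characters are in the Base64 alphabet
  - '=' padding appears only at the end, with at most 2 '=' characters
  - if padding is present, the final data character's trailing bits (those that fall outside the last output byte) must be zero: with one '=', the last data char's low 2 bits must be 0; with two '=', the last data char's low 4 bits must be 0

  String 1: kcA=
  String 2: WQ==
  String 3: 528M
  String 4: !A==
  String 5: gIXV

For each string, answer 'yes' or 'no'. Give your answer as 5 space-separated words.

Answer: yes yes yes no yes

Derivation:
String 1: 'kcA=' → valid
String 2: 'WQ==' → valid
String 3: '528M' → valid
String 4: '!A==' → invalid (bad char(s): ['!'])
String 5: 'gIXV' → valid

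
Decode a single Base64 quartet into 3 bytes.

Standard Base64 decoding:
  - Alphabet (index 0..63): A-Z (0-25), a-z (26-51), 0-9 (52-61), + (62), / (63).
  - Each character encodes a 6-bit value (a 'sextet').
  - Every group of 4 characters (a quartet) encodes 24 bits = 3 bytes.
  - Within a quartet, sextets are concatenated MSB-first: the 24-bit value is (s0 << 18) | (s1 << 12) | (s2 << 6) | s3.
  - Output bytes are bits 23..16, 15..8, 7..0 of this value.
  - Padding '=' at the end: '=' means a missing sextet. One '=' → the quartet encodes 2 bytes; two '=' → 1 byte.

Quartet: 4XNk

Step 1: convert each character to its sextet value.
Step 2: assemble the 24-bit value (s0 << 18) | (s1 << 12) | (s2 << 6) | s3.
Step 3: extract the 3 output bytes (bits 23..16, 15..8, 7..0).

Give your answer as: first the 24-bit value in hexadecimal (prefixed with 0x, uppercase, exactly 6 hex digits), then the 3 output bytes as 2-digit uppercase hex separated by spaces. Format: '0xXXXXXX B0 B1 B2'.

Sextets: 4=56, X=23, N=13, k=36
24-bit: (56<<18) | (23<<12) | (13<<6) | 36
      = 0xE00000 | 0x017000 | 0x000340 | 0x000024
      = 0xE17364
Bytes: (v>>16)&0xFF=E1, (v>>8)&0xFF=73, v&0xFF=64

Answer: 0xE17364 E1 73 64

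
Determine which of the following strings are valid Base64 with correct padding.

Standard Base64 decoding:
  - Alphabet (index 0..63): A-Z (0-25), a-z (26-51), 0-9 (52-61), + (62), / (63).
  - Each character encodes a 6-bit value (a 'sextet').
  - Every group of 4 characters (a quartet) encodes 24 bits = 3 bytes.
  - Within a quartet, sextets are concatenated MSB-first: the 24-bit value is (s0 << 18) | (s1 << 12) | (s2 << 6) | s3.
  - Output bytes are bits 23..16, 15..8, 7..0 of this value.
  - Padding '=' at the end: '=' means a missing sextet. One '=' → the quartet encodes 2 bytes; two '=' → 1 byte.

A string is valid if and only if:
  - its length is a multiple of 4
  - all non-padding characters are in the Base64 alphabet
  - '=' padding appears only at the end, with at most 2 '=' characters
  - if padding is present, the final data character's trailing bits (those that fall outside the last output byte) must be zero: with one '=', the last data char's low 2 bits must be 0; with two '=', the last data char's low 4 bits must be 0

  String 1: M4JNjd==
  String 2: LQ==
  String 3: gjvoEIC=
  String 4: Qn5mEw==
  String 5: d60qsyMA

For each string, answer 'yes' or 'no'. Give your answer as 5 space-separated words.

String 1: 'M4JNjd==' → invalid (bad trailing bits)
String 2: 'LQ==' → valid
String 3: 'gjvoEIC=' → invalid (bad trailing bits)
String 4: 'Qn5mEw==' → valid
String 5: 'd60qsyMA' → valid

Answer: no yes no yes yes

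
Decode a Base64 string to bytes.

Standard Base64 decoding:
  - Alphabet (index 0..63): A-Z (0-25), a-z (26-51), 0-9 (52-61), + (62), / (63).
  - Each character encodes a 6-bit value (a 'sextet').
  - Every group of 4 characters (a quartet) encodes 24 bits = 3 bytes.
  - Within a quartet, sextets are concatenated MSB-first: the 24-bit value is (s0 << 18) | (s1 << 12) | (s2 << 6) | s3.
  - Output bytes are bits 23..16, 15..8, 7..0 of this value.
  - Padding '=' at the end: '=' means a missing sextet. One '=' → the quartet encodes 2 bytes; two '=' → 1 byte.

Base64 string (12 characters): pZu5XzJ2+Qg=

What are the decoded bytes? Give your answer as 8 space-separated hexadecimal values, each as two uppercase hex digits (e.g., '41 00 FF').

Answer: A5 9B B9 5F 32 76 F9 08

Derivation:
After char 0 ('p'=41): chars_in_quartet=1 acc=0x29 bytes_emitted=0
After char 1 ('Z'=25): chars_in_quartet=2 acc=0xA59 bytes_emitted=0
After char 2 ('u'=46): chars_in_quartet=3 acc=0x2966E bytes_emitted=0
After char 3 ('5'=57): chars_in_quartet=4 acc=0xA59BB9 -> emit A5 9B B9, reset; bytes_emitted=3
After char 4 ('X'=23): chars_in_quartet=1 acc=0x17 bytes_emitted=3
After char 5 ('z'=51): chars_in_quartet=2 acc=0x5F3 bytes_emitted=3
After char 6 ('J'=9): chars_in_quartet=3 acc=0x17CC9 bytes_emitted=3
After char 7 ('2'=54): chars_in_quartet=4 acc=0x5F3276 -> emit 5F 32 76, reset; bytes_emitted=6
After char 8 ('+'=62): chars_in_quartet=1 acc=0x3E bytes_emitted=6
After char 9 ('Q'=16): chars_in_quartet=2 acc=0xF90 bytes_emitted=6
After char 10 ('g'=32): chars_in_quartet=3 acc=0x3E420 bytes_emitted=6
Padding '=': partial quartet acc=0x3E420 -> emit F9 08; bytes_emitted=8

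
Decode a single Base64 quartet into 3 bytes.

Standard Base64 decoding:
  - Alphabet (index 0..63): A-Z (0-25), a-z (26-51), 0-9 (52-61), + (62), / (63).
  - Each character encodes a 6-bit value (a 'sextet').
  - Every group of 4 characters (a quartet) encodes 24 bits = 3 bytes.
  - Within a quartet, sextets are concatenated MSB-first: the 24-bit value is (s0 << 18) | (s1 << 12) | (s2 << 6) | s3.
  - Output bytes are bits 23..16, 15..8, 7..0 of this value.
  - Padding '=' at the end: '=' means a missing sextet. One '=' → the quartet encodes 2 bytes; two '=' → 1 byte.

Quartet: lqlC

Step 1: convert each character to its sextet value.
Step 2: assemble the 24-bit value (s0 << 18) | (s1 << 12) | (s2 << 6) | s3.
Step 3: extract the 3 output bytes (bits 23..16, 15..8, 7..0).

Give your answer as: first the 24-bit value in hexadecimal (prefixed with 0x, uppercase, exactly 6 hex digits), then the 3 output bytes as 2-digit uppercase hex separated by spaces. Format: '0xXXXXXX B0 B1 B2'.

Sextets: l=37, q=42, l=37, C=2
24-bit: (37<<18) | (42<<12) | (37<<6) | 2
      = 0x940000 | 0x02A000 | 0x000940 | 0x000002
      = 0x96A942
Bytes: (v>>16)&0xFF=96, (v>>8)&0xFF=A9, v&0xFF=42

Answer: 0x96A942 96 A9 42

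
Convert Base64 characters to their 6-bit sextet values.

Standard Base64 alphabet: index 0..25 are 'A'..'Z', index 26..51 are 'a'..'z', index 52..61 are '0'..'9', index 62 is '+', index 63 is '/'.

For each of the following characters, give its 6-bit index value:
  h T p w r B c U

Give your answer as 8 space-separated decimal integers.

Answer: 33 19 41 48 43 1 28 20

Derivation:
'h': a..z range, 26 + ord('h') − ord('a') = 33
'T': A..Z range, ord('T') − ord('A') = 19
'p': a..z range, 26 + ord('p') − ord('a') = 41
'w': a..z range, 26 + ord('w') − ord('a') = 48
'r': a..z range, 26 + ord('r') − ord('a') = 43
'B': A..Z range, ord('B') − ord('A') = 1
'c': a..z range, 26 + ord('c') − ord('a') = 28
'U': A..Z range, ord('U') − ord('A') = 20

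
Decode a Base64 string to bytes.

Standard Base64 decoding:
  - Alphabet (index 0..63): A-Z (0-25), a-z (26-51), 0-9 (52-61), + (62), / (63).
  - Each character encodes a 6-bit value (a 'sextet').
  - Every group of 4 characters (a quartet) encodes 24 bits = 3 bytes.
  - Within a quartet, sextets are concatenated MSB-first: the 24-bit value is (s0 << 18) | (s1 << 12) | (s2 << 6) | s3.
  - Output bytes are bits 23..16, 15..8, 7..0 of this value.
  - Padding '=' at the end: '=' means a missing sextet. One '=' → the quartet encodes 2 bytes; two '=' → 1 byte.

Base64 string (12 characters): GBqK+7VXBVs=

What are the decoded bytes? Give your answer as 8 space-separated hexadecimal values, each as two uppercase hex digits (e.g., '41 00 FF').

Answer: 18 1A 8A FB B5 57 05 5B

Derivation:
After char 0 ('G'=6): chars_in_quartet=1 acc=0x6 bytes_emitted=0
After char 1 ('B'=1): chars_in_quartet=2 acc=0x181 bytes_emitted=0
After char 2 ('q'=42): chars_in_quartet=3 acc=0x606A bytes_emitted=0
After char 3 ('K'=10): chars_in_quartet=4 acc=0x181A8A -> emit 18 1A 8A, reset; bytes_emitted=3
After char 4 ('+'=62): chars_in_quartet=1 acc=0x3E bytes_emitted=3
After char 5 ('7'=59): chars_in_quartet=2 acc=0xFBB bytes_emitted=3
After char 6 ('V'=21): chars_in_quartet=3 acc=0x3EED5 bytes_emitted=3
After char 7 ('X'=23): chars_in_quartet=4 acc=0xFBB557 -> emit FB B5 57, reset; bytes_emitted=6
After char 8 ('B'=1): chars_in_quartet=1 acc=0x1 bytes_emitted=6
After char 9 ('V'=21): chars_in_quartet=2 acc=0x55 bytes_emitted=6
After char 10 ('s'=44): chars_in_quartet=3 acc=0x156C bytes_emitted=6
Padding '=': partial quartet acc=0x156C -> emit 05 5B; bytes_emitted=8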